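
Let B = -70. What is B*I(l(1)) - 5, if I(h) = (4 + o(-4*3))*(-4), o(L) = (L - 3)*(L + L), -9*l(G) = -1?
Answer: 101915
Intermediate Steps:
l(G) = 1/9 (l(G) = -1/9*(-1) = 1/9)
o(L) = 2*L*(-3 + L) (o(L) = (-3 + L)*(2*L) = 2*L*(-3 + L))
I(h) = -1456 (I(h) = (4 + 2*(-4*3)*(-3 - 4*3))*(-4) = (4 + 2*(-12)*(-3 - 12))*(-4) = (4 + 2*(-12)*(-15))*(-4) = (4 + 360)*(-4) = 364*(-4) = -1456)
B*I(l(1)) - 5 = -70*(-1456) - 5 = 101920 - 5 = 101915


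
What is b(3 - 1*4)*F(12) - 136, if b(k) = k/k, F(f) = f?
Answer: -124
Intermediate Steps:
b(k) = 1
b(3 - 1*4)*F(12) - 136 = 1*12 - 136 = 12 - 136 = -124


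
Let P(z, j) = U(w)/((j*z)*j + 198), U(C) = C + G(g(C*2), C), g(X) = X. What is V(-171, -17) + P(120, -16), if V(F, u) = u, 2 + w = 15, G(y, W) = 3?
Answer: -262795/15459 ≈ -16.999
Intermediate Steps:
w = 13 (w = -2 + 15 = 13)
U(C) = 3 + C (U(C) = C + 3 = 3 + C)
P(z, j) = 16/(198 + z*j²) (P(z, j) = (3 + 13)/((j*z)*j + 198) = 16/(z*j² + 198) = 16/(198 + z*j²))
V(-171, -17) + P(120, -16) = -17 + 16/(198 + 120*(-16)²) = -17 + 16/(198 + 120*256) = -17 + 16/(198 + 30720) = -17 + 16/30918 = -17 + 16*(1/30918) = -17 + 8/15459 = -262795/15459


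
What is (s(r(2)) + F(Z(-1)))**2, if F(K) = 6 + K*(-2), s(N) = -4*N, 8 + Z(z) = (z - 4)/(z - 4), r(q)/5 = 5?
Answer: 6400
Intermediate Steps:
r(q) = 25 (r(q) = 5*5 = 25)
Z(z) = -7 (Z(z) = -8 + (z - 4)/(z - 4) = -8 + (-4 + z)/(-4 + z) = -8 + 1 = -7)
F(K) = 6 - 2*K
(s(r(2)) + F(Z(-1)))**2 = (-4*25 + (6 - 2*(-7)))**2 = (-100 + (6 + 14))**2 = (-100 + 20)**2 = (-80)**2 = 6400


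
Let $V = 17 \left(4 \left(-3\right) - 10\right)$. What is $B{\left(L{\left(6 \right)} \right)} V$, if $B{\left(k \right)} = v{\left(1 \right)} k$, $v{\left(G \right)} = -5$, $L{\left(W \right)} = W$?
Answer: $11220$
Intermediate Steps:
$B{\left(k \right)} = - 5 k$
$V = -374$ ($V = 17 \left(-12 - 10\right) = 17 \left(-22\right) = -374$)
$B{\left(L{\left(6 \right)} \right)} V = \left(-5\right) 6 \left(-374\right) = \left(-30\right) \left(-374\right) = 11220$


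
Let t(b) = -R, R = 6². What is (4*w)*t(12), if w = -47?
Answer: 6768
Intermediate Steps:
R = 36
t(b) = -36 (t(b) = -1*36 = -36)
(4*w)*t(12) = (4*(-47))*(-36) = -188*(-36) = 6768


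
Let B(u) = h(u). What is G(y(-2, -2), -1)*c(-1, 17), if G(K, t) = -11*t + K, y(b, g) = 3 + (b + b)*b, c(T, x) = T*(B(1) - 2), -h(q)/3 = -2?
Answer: -88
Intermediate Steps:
h(q) = 6 (h(q) = -3*(-2) = 6)
B(u) = 6
c(T, x) = 4*T (c(T, x) = T*(6 - 2) = T*4 = 4*T)
y(b, g) = 3 + 2*b² (y(b, g) = 3 + (2*b)*b = 3 + 2*b²)
G(K, t) = K - 11*t
G(y(-2, -2), -1)*c(-1, 17) = ((3 + 2*(-2)²) - 11*(-1))*(4*(-1)) = ((3 + 2*4) + 11)*(-4) = ((3 + 8) + 11)*(-4) = (11 + 11)*(-4) = 22*(-4) = -88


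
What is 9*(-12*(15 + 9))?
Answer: -2592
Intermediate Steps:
9*(-12*(15 + 9)) = 9*(-12*24) = 9*(-288) = -2592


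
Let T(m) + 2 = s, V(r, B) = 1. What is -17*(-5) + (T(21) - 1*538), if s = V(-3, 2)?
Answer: -454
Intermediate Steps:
s = 1
T(m) = -1 (T(m) = -2 + 1 = -1)
-17*(-5) + (T(21) - 1*538) = -17*(-5) + (-1 - 1*538) = 85 + (-1 - 538) = 85 - 539 = -454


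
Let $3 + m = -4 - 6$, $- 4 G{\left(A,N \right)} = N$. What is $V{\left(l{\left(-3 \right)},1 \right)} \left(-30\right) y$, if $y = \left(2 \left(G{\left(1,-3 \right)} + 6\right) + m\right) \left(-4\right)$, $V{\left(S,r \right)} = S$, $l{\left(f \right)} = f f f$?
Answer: $-1620$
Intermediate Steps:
$l{\left(f \right)} = f^{3}$ ($l{\left(f \right)} = f^{2} f = f^{3}$)
$G{\left(A,N \right)} = - \frac{N}{4}$
$m = -13$ ($m = -3 - 10 = -13$)
$y = -2$ ($y = \left(2 \left(\left(- \frac{1}{4}\right) \left(-3\right) + 6\right) - 13\right) \left(-4\right) = \left(2 \left(\frac{3}{4} + 6\right) - 13\right) \left(-4\right) = \left(2 \cdot \frac{27}{4} - 13\right) \left(-4\right) = \left(\frac{27}{2} - 13\right) \left(-4\right) = \frac{1}{2} \left(-4\right) = -2$)
$V{\left(l{\left(-3 \right)},1 \right)} \left(-30\right) y = \left(-3\right)^{3} \left(-30\right) \left(-2\right) = \left(-27\right) \left(-30\right) \left(-2\right) = 810 \left(-2\right) = -1620$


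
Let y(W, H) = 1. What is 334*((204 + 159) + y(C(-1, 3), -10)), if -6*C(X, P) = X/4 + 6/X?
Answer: 121576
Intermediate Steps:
C(X, P) = -1/X - X/24 (C(X, P) = -(X/4 + 6/X)/6 = -(6/X + X/4)/6 = -1/X - X/24)
334*((204 + 159) + y(C(-1, 3), -10)) = 334*((204 + 159) + 1) = 334*(363 + 1) = 334*364 = 121576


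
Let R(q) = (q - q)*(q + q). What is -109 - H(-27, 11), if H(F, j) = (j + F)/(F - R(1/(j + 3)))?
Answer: -2959/27 ≈ -109.59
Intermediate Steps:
R(q) = 0 (R(q) = 0*(2*q) = 0)
H(F, j) = (F + j)/F (H(F, j) = (j + F)/(F - 1*0) = (F + j)/(F + 0) = (F + j)/F)
-109 - H(-27, 11) = -109 - (-27 + 11)/(-27) = -109 - (-1)*(-16)/27 = -109 - 1*16/27 = -109 - 16/27 = -2959/27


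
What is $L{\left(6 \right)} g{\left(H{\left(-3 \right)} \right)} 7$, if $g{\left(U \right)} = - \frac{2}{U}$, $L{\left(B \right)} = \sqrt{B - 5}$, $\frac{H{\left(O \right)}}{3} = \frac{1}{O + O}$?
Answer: $28$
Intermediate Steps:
$H{\left(O \right)} = \frac{3}{2 O}$ ($H{\left(O \right)} = \frac{3}{O + O} = \frac{3}{2 O}$)
$L{\left(B \right)} = \sqrt{-5 + B}$
$L{\left(6 \right)} g{\left(H{\left(-3 \right)} \right)} 7 = \sqrt{-5 + 6} \left(- \frac{2}{\frac{3}{2} \frac{1}{-3}}\right) 7 = \sqrt{1} \left(- \frac{2}{\frac{3}{2} \left(- \frac{1}{3}\right)}\right) 7 = 1 \left(- \frac{2}{- \frac{1}{2}}\right) 7 = 1 \left(\left(-2\right) \left(-2\right)\right) 7 = 1 \cdot 4 \cdot 7 = 4 \cdot 7 = 28$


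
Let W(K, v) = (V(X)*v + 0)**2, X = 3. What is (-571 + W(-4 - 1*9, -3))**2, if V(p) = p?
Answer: 240100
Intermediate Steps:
W(K, v) = 9*v**2 (W(K, v) = (3*v + 0)**2 = (3*v)**2 = 9*v**2)
(-571 + W(-4 - 1*9, -3))**2 = (-571 + 9*(-3)**2)**2 = (-571 + 9*9)**2 = (-571 + 81)**2 = (-490)**2 = 240100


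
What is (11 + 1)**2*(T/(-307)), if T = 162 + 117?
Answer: -40176/307 ≈ -130.87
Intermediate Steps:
T = 279
(11 + 1)**2*(T/(-307)) = (11 + 1)**2*(279/(-307)) = 12**2*(279*(-1/307)) = 144*(-279/307) = -40176/307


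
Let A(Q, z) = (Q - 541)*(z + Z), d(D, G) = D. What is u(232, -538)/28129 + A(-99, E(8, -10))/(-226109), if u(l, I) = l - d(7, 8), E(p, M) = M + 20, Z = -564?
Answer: -9922543715/6360220061 ≈ -1.5601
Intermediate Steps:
E(p, M) = 20 + M
u(l, I) = -7 + l (u(l, I) = l - 1*7 = l - 7 = -7 + l)
A(Q, z) = (-564 + z)*(-541 + Q) (A(Q, z) = (Q - 541)*(z - 564) = (-541 + Q)*(-564 + z) = (-564 + z)*(-541 + Q))
u(232, -538)/28129 + A(-99, E(8, -10))/(-226109) = (-7 + 232)/28129 + (305124 - 564*(-99) - 541*(20 - 10) - 99*(20 - 10))/(-226109) = 225*(1/28129) + (305124 + 55836 - 541*10 - 99*10)*(-1/226109) = 225/28129 + (305124 + 55836 - 5410 - 990)*(-1/226109) = 225/28129 + 354560*(-1/226109) = 225/28129 - 354560/226109 = -9922543715/6360220061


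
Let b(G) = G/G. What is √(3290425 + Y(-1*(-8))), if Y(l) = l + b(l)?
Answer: √3290434 ≈ 1814.0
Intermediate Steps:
b(G) = 1
Y(l) = 1 + l (Y(l) = l + 1 = 1 + l)
√(3290425 + Y(-1*(-8))) = √(3290425 + (1 - 1*(-8))) = √(3290425 + (1 + 8)) = √(3290425 + 9) = √3290434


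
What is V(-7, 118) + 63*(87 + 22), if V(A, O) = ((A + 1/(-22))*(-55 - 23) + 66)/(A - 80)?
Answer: 2188316/319 ≈ 6859.9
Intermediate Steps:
V(A, O) = (765/11 - 78*A)/(-80 + A) (V(A, O) = ((A - 1/22)*(-78) + 66)/(-80 + A) = ((-1/22 + A)*(-78) + 66)/(-80 + A) = ((39/11 - 78*A) + 66)/(-80 + A) = (765/11 - 78*A)/(-80 + A))
V(-7, 118) + 63*(87 + 22) = 3*(255 - 286*(-7))/(11*(-80 - 7)) + 63*(87 + 22) = (3/11)*(255 + 2002)/(-87) + 63*109 = (3/11)*(-1/87)*2257 + 6867 = -2257/319 + 6867 = 2188316/319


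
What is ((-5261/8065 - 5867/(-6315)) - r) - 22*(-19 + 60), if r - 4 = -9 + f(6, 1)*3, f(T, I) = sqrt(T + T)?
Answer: -9134108387/10186095 - 6*sqrt(3) ≈ -907.12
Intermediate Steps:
f(T, I) = sqrt(2)*sqrt(T) (f(T, I) = sqrt(2*T) = sqrt(2)*sqrt(T))
r = -5 + 6*sqrt(3) (r = 4 + (-9 + (sqrt(2)*sqrt(6))*3) = 4 + (-9 + (2*sqrt(3))*3) = 4 + (-9 + 6*sqrt(3)) = -5 + 6*sqrt(3) ≈ 5.3923)
((-5261/8065 - 5867/(-6315)) - r) - 22*(-19 + 60) = ((-5261/8065 - 5867/(-6315)) - (-5 + 6*sqrt(3))) - 22*(-19 + 60) = ((-5261*1/8065 - 5867*(-1/6315)) + (5 - 6*sqrt(3))) - 22*41 = ((-5261/8065 + 5867/6315) + (5 - 6*sqrt(3))) - 902 = (2818828/10186095 + (5 - 6*sqrt(3))) - 902 = (53749303/10186095 - 6*sqrt(3)) - 902 = -9134108387/10186095 - 6*sqrt(3)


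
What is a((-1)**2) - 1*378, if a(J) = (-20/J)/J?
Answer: -398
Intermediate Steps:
a(J) = -20/J**2
a((-1)**2) - 1*378 = -20/((-1)**2)**2 - 1*378 = -20/1**2 - 378 = -20*1 - 378 = -20 - 378 = -398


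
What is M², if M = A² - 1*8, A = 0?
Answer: 64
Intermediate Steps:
M = -8 (M = 0² - 1*8 = 0 - 8 = -8)
M² = (-8)² = 64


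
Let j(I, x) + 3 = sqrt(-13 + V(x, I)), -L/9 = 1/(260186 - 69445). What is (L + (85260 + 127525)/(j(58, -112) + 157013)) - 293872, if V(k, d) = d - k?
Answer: -1381830853946221725973/4702173824867763 - 212785*sqrt(157)/24652139943 ≈ -2.9387e+5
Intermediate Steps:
L = -9/190741 (L = -9/(260186 - 69445) = -9/190741 ≈ -4.7184e-5)
j(I, x) = -3 + sqrt(-13 + I - x) (j(I, x) = -3 + sqrt(-13 + (I - x)) = -3 + sqrt(-13 + I - x))
(L + (85260 + 127525)/(j(58, -112) + 157013)) - 293872 = (-9/190741 + (85260 + 127525)/((-3 + sqrt(-13 + 58 - 1*(-112))) + 157013)) - 293872 = (-9/190741 + 212785/((-3 + sqrt(-13 + 58 + 112)) + 157013)) - 293872 = (-9/190741 + 212785/((-3 + sqrt(157)) + 157013)) - 293872 = (-9/190741 + 212785/(157010 + sqrt(157))) - 293872 = -56053439161/190741 + 212785/(157010 + sqrt(157))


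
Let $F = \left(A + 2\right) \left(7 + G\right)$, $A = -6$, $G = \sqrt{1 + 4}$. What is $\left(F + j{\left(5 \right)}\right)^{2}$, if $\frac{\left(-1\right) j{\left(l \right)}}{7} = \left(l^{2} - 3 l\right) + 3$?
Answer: $14241 + 952 \sqrt{5} \approx 16370.0$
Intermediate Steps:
$G = \sqrt{5} \approx 2.2361$
$j{\left(l \right)} = -21 - 7 l^{2} + 21 l$ ($j{\left(l \right)} = - 7 \left(\left(l^{2} - 3 l\right) + 3\right) = - 7 \left(3 + l^{2} - 3 l\right) = -21 - 7 l^{2} + 21 l$)
$F = -28 - 4 \sqrt{5}$ ($F = \left(-6 + 2\right) \left(7 + \sqrt{5}\right) = - 4 \left(7 + \sqrt{5}\right) = -28 - 4 \sqrt{5} \approx -36.944$)
$\left(F + j{\left(5 \right)}\right)^{2} = \left(\left(-28 - 4 \sqrt{5}\right) - \left(-84 + 175\right)\right)^{2} = \left(\left(-28 - 4 \sqrt{5}\right) - 91\right)^{2} = \left(-119 - 4 \sqrt{5}\right)^{2}$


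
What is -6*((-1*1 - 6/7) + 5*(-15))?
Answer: 3228/7 ≈ 461.14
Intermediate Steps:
-6*((-1*1 - 6/7) + 5*(-15)) = -6*((-1 - 6*⅐) - 75) = -6*((-1 - 6/7) - 75) = -6*(-13/7 - 75) = -6*(-538/7) = 3228/7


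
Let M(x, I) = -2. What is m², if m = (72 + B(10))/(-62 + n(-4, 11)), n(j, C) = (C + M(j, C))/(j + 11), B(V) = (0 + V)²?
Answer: 1449616/180625 ≈ 8.0256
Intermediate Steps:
B(V) = V²
n(j, C) = (-2 + C)/(11 + j) (n(j, C) = (C - 2)/(j + 11) = (-2 + C)/(11 + j))
m = -1204/425 (m = (72 + 10²)/(-62 + (-2 + 11)/(11 - 4)) = (72 + 100)/(-62 + 9/7) = 172/(-62 + (⅐)*9) = 172/(-62 + 9/7) = 172/(-425/7) = 172*(-7/425) = -1204/425 ≈ -2.8329)
m² = (-1204/425)² = 1449616/180625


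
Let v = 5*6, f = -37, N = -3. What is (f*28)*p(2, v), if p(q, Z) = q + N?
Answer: 1036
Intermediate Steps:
v = 30
p(q, Z) = -3 + q (p(q, Z) = q - 3 = -3 + q)
(f*28)*p(2, v) = (-37*28)*(-3 + 2) = -1036*(-1) = 1036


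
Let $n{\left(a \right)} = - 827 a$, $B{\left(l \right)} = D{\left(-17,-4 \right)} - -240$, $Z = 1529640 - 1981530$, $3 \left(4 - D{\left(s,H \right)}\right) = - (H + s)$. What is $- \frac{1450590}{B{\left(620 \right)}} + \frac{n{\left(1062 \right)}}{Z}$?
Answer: $- \frac{12135166003}{1983295} \approx -6118.7$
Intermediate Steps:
$D{\left(s,H \right)} = 4 + \frac{H}{3} + \frac{s}{3}$ ($D{\left(s,H \right)} = 4 - \frac{\left(-1\right) \left(H + s\right)}{3} = 4 - \frac{- H - s}{3} = 4 + \left(\frac{H}{3} + \frac{s}{3}\right) = 4 + \frac{H}{3} + \frac{s}{3}$)
$Z = -451890$
$B{\left(l \right)} = 237$ ($B{\left(l \right)} = \left(4 + \frac{1}{3} \left(-4\right) + \frac{1}{3} \left(-17\right)\right) - -240 = \left(4 - \frac{4}{3} - \frac{17}{3}\right) + 240 = -3 + 240 = 237$)
$- \frac{1450590}{B{\left(620 \right)}} + \frac{n{\left(1062 \right)}}{Z} = - \frac{1450590}{237} + \frac{\left(-827\right) 1062}{-451890} = \left(-1450590\right) \frac{1}{237} - - \frac{48793}{25105} = - \frac{483530}{79} + \frac{48793}{25105} = - \frac{12135166003}{1983295}$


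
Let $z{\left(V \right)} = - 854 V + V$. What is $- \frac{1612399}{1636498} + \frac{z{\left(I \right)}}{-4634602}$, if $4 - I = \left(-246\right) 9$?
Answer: $- \frac{2188324346553}{3792258451898} \approx -0.57705$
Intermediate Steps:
$I = 2218$ ($I = 4 - \left(-246\right) 9 = 4 - -2214 = 4 + 2214 = 2218$)
$z{\left(V \right)} = - 853 V$
$- \frac{1612399}{1636498} + \frac{z{\left(I \right)}}{-4634602} = - \frac{1612399}{1636498} + \frac{\left(-853\right) 2218}{-4634602} = \left(-1612399\right) \frac{1}{1636498} - - \frac{945977}{2317301} = - \frac{1612399}{1636498} + \frac{945977}{2317301} = - \frac{2188324346553}{3792258451898}$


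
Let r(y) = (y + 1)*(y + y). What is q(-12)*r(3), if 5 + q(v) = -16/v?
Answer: -88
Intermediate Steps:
r(y) = 2*y*(1 + y) (r(y) = (1 + y)*(2*y) = 2*y*(1 + y))
q(v) = -5 - 16/v
q(-12)*r(3) = (-5 - 16/(-12))*(2*3*(1 + 3)) = (-5 - 16*(-1/12))*(2*3*4) = (-5 + 4/3)*24 = -11/3*24 = -88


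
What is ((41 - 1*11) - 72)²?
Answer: 1764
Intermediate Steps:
((41 - 1*11) - 72)² = ((41 - 11) - 72)² = (30 - 72)² = (-42)² = 1764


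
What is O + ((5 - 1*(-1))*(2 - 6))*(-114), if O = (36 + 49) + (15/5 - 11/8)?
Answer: 22581/8 ≈ 2822.6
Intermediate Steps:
O = 693/8 (O = 85 + (15*(1/5) - 11*1/8) = 85 + (3 - 11/8) = 85 + 13/8 = 693/8 ≈ 86.625)
O + ((5 - 1*(-1))*(2 - 6))*(-114) = 693/8 + ((5 - 1*(-1))*(2 - 6))*(-114) = 693/8 + ((5 + 1)*(-4))*(-114) = 693/8 + (6*(-4))*(-114) = 693/8 - 24*(-114) = 693/8 + 2736 = 22581/8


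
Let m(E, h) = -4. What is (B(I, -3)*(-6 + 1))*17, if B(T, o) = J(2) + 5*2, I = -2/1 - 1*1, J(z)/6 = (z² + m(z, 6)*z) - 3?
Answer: 2720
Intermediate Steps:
J(z) = -18 - 24*z + 6*z² (J(z) = 6*((z² - 4*z) - 3) = 6*(-3 + z² - 4*z) = -18 - 24*z + 6*z²)
I = -3 (I = -2*1 - 1 = -2 - 1 = -3)
B(T, o) = -32 (B(T, o) = (-18 - 24*2 + 6*2²) + 5*2 = (-18 - 48 + 6*4) + 10 = (-18 - 48 + 24) + 10 = -42 + 10 = -32)
(B(I, -3)*(-6 + 1))*17 = -32*(-6 + 1)*17 = -32*(-5)*17 = 160*17 = 2720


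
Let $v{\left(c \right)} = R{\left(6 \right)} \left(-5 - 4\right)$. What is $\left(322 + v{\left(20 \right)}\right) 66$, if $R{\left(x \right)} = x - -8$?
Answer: $12936$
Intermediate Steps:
$R{\left(x \right)} = 8 + x$ ($R{\left(x \right)} = x + 8 = 8 + x$)
$v{\left(c \right)} = -126$ ($v{\left(c \right)} = \left(8 + 6\right) \left(-5 - 4\right) = 14 \left(-9\right) = -126$)
$\left(322 + v{\left(20 \right)}\right) 66 = \left(322 - 126\right) 66 = 196 \cdot 66 = 12936$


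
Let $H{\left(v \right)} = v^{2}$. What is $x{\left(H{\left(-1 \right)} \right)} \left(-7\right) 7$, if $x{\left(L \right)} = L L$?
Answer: $-49$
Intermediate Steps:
$x{\left(L \right)} = L^{2}$
$x{\left(H{\left(-1 \right)} \right)} \left(-7\right) 7 = \left(\left(-1\right)^{2}\right)^{2} \left(-7\right) 7 = 1^{2} \left(-7\right) 7 = 1 \left(-7\right) 7 = \left(-7\right) 7 = -49$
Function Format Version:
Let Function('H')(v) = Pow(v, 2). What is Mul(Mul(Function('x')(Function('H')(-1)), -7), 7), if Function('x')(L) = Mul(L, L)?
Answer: -49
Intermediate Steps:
Function('x')(L) = Pow(L, 2)
Mul(Mul(Function('x')(Function('H')(-1)), -7), 7) = Mul(Mul(Pow(Pow(-1, 2), 2), -7), 7) = Mul(Mul(Pow(1, 2), -7), 7) = Mul(Mul(1, -7), 7) = Mul(-7, 7) = -49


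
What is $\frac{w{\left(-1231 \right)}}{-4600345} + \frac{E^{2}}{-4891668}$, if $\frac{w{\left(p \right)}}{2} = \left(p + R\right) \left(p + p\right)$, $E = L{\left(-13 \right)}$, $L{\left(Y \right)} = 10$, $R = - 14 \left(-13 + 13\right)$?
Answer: $- \frac{7412757920773}{5625840106365} \approx -1.3176$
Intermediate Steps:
$R = 0$ ($R = \left(-14\right) 0 = 0$)
$E = 10$
$w{\left(p \right)} = 4 p^{2}$ ($w{\left(p \right)} = 2 \left(p + 0\right) \left(p + p\right) = 2 p 2 p = 2 \cdot 2 p^{2} = 4 p^{2}$)
$\frac{w{\left(-1231 \right)}}{-4600345} + \frac{E^{2}}{-4891668} = \frac{4 \left(-1231\right)^{2}}{-4600345} + \frac{10^{2}}{-4891668} = 4 \cdot 1515361 \left(- \frac{1}{4600345}\right) + 100 \left(- \frac{1}{4891668}\right) = 6061444 \left(- \frac{1}{4600345}\right) - \frac{25}{1222917} = - \frac{6061444}{4600345} - \frac{25}{1222917} = - \frac{7412757920773}{5625840106365}$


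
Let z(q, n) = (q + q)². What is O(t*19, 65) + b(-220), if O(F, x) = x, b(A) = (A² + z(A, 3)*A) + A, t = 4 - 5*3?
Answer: -42543755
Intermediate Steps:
z(q, n) = 4*q² (z(q, n) = (2*q)² = 4*q²)
t = -11 (t = 4 - 15 = -11)
b(A) = A + A² + 4*A³ (b(A) = (A² + (4*A²)*A) + A = (A² + 4*A³) + A = A + A² + 4*A³)
O(t*19, 65) + b(-220) = 65 - 220*(1 - 220 + 4*(-220)²) = 65 - 220*(1 - 220 + 4*48400) = 65 - 220*(1 - 220 + 193600) = 65 - 220*193381 = 65 - 42543820 = -42543755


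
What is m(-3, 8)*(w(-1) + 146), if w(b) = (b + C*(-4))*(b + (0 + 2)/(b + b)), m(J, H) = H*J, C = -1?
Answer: -3360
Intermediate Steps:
w(b) = (4 + b)*(b + 1/b) (w(b) = (b - 1*(-4))*(b + (0 + 2)/(b + b)) = (b + 4)*(b + 2/((2*b))) = (4 + b)*(b + 2*(1/(2*b))) = (4 + b)*(b + 1/b))
m(-3, 8)*(w(-1) + 146) = (8*(-3))*((1 + (-1)² + 4*(-1) + 4/(-1)) + 146) = -24*((1 + 1 - 4 + 4*(-1)) + 146) = -24*((1 + 1 - 4 - 4) + 146) = -24*(-6 + 146) = -24*140 = -3360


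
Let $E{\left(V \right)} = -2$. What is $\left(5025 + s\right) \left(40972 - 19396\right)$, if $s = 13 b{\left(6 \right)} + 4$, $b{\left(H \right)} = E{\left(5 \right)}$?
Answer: $107944728$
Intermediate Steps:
$b{\left(H \right)} = -2$
$s = -22$ ($s = 13 \left(-2\right) + 4 = -26 + 4 = -22$)
$\left(5025 + s\right) \left(40972 - 19396\right) = \left(5025 - 22\right) \left(40972 - 19396\right) = 5003 \cdot 21576 = 107944728$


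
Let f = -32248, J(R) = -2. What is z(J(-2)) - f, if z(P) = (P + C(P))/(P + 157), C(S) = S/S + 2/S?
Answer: 4998438/155 ≈ 32248.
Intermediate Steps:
C(S) = 1 + 2/S
z(P) = (P + (2 + P)/P)/(157 + P) (z(P) = (P + (2 + P)/P)/(P + 157) = (P + (2 + P)/P)/(157 + P))
z(J(-2)) - f = (2 - 2 + (-2)²)/((-2)*(157 - 2)) - 1*(-32248) = -½*(2 - 2 + 4)/155 + 32248 = -½*1/155*4 + 32248 = -2/155 + 32248 = 4998438/155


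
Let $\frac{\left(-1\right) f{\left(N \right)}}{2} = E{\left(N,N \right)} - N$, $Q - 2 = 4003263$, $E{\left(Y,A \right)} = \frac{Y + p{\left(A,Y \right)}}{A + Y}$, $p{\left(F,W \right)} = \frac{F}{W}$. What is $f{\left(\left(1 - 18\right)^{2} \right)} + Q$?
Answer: $\frac{1157110337}{289} \approx 4.0038 \cdot 10^{6}$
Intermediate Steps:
$E{\left(Y,A \right)} = \frac{Y + \frac{A}{Y}}{A + Y}$
$Q = 4003265$ ($Q = 2 + 4003263 = 4003265$)
$f{\left(N \right)} = 2 N - \frac{N + N^{2}}{N^{2}}$ ($f{\left(N \right)} = - 2 \left(\frac{N + N^{2}}{N \left(N + N\right)} - N\right) = - 2 \left(\frac{N + N^{2}}{N 2 N} - N\right) = - 2 \left(\frac{\frac{1}{2 N} \left(N + N^{2}\right)}{N} - N\right) = - 2 \left(\frac{N + N^{2}}{2 N^{2}} - N\right) = - 2 \left(- N + \frac{N + N^{2}}{2 N^{2}}\right) = 2 N - \frac{N + N^{2}}{N^{2}}$)
$f{\left(\left(1 - 18\right)^{2} \right)} + Q = \left(-1 - \frac{1}{\left(1 - 18\right)^{2}} + 2 \left(1 - 18\right)^{2}\right) + 4003265 = \left(-1 - \frac{1}{\left(-17\right)^{2}} + 2 \left(-17\right)^{2}\right) + 4003265 = \left(-1 - \frac{1}{289} + 2 \cdot 289\right) + 4003265 = \left(-1 - \frac{1}{289} + 578\right) + 4003265 = \frac{166752}{289} + 4003265 = \frac{1157110337}{289}$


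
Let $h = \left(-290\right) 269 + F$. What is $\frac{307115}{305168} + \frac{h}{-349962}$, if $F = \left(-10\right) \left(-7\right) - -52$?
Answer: $\frac{65623752407}{53398601808} \approx 1.2289$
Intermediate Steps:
$F = 122$ ($F = 70 + 52 = 122$)
$h = -77888$ ($h = \left(-290\right) 269 + 122 = -78010 + 122 = -77888$)
$\frac{307115}{305168} + \frac{h}{-349962} = \frac{307115}{305168} - \frac{77888}{-349962} = 307115 \cdot \frac{1}{305168} - - \frac{38944}{174981} = \frac{307115}{305168} + \frac{38944}{174981} = \frac{65623752407}{53398601808}$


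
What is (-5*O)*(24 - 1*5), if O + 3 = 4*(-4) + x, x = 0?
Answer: 1805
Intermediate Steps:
O = -19 (O = -3 + (4*(-4) + 0) = -3 + (-16 + 0) = -3 - 16 = -19)
(-5*O)*(24 - 1*5) = (-5*(-19))*(24 - 1*5) = 95*(24 - 5) = 95*19 = 1805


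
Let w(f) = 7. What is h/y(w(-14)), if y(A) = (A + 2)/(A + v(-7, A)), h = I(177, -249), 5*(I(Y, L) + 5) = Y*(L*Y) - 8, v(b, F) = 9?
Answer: -41605088/15 ≈ -2.7737e+6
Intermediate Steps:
I(Y, L) = -33/5 + L*Y²/5 (I(Y, L) = -5 + (Y*(L*Y) - 8)/5 = -5 + (L*Y² - 8)/5 = -5 + (-8 + L*Y²)/5 = -5 + (-8/5 + L*Y²/5) = -33/5 + L*Y²/5)
h = -7800954/5 (h = -33/5 + (⅕)*(-249)*177² = -33/5 + (⅕)*(-249)*31329 = -33/5 - 7800921/5 = -7800954/5 ≈ -1.5602e+6)
y(A) = (2 + A)/(9 + A) (y(A) = (A + 2)/(A + 9) = (2 + A)/(9 + A))
h/y(w(-14)) = -7800954*(9 + 7)/(2 + 7)/5 = -7800954/(5*(9/16)) = -7800954/(5*((1/16)*9)) = -7800954/(5*9/16) = -7800954/5*16/9 = -41605088/15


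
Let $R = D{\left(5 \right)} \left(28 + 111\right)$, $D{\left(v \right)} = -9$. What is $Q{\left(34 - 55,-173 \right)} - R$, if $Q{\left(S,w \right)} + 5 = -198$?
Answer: $1048$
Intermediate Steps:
$Q{\left(S,w \right)} = -203$ ($Q{\left(S,w \right)} = -5 - 198 = -203$)
$R = -1251$ ($R = - 9 \left(28 + 111\right) = \left(-9\right) 139 = -1251$)
$Q{\left(34 - 55,-173 \right)} - R = -203 - -1251 = -203 + 1251 = 1048$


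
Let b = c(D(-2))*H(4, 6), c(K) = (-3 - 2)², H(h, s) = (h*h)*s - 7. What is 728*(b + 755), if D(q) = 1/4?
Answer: 2169440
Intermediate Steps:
H(h, s) = -7 + s*h² (H(h, s) = h²*s - 7 = s*h² - 7 = -7 + s*h²)
D(q) = ¼
c(K) = 25 (c(K) = (-5)² = 25)
b = 2225 (b = 25*(-7 + 6*4²) = 25*(-7 + 6*16) = 25*(-7 + 96) = 25*89 = 2225)
728*(b + 755) = 728*(2225 + 755) = 728*2980 = 2169440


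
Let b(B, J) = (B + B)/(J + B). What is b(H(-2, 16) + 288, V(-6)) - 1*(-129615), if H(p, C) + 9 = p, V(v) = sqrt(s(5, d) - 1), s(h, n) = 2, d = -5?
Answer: 18016762/139 ≈ 1.2962e+5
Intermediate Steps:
V(v) = 1 (V(v) = sqrt(2 - 1) = sqrt(1) = 1)
H(p, C) = -9 + p
b(B, J) = 2*B/(B + J) (b(B, J) = (2*B)/(B + J) = 2*B/(B + J))
b(H(-2, 16) + 288, V(-6)) - 1*(-129615) = 2*((-9 - 2) + 288)/(((-9 - 2) + 288) + 1) - 1*(-129615) = 2*(-11 + 288)/((-11 + 288) + 1) + 129615 = 2*277/(277 + 1) + 129615 = 2*277/278 + 129615 = 2*277*(1/278) + 129615 = 277/139 + 129615 = 18016762/139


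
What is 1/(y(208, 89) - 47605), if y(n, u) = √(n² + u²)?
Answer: -9521/453236968 - √51185/2266184840 ≈ -2.1107e-5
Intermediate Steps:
1/(y(208, 89) - 47605) = 1/(√(208² + 89²) - 47605) = 1/(√(43264 + 7921) - 47605) = 1/(√51185 - 47605) = 1/(-47605 + √51185)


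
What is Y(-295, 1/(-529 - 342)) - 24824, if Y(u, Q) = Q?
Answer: -21621705/871 ≈ -24824.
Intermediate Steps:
Y(-295, 1/(-529 - 342)) - 24824 = 1/(-529 - 342) - 24824 = 1/(-871) - 24824 = -1/871 - 24824 = -21621705/871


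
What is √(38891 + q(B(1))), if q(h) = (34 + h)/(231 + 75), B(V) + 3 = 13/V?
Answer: √101155865/51 ≈ 197.21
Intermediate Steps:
B(V) = -3 + 13/V
q(h) = ⅑ + h/306 (q(h) = (34 + h)/306 = (34 + h)*(1/306) = ⅑ + h/306)
√(38891 + q(B(1))) = √(38891 + (⅑ + (-3 + 13/1)/306)) = √(38891 + (⅑ + (-3 + 13*1)/306)) = √(38891 + (⅑ + (-3 + 13)/306)) = √(38891 + (⅑ + (1/306)*10)) = √(38891 + (⅑ + 5/153)) = √(38891 + 22/153) = √(5950345/153) = √101155865/51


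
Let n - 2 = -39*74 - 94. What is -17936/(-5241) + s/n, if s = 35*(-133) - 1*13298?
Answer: 147505081/15607698 ≈ 9.4508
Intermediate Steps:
n = -2978 (n = 2 + (-39*74 - 94) = 2 + (-2886 - 94) = 2 - 2980 = -2978)
s = -17953 (s = -4655 - 13298 = -17953)
-17936/(-5241) + s/n = -17936/(-5241) - 17953/(-2978) = -17936*(-1/5241) - 17953*(-1/2978) = 17936/5241 + 17953/2978 = 147505081/15607698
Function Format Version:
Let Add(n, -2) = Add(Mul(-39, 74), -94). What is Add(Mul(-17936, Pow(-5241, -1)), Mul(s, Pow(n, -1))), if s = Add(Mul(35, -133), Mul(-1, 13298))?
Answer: Rational(147505081, 15607698) ≈ 9.4508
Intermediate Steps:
n = -2978 (n = Add(2, Add(Mul(-39, 74), -94)) = Add(2, Add(-2886, -94)) = Add(2, -2980) = -2978)
s = -17953 (s = Add(-4655, -13298) = -17953)
Add(Mul(-17936, Pow(-5241, -1)), Mul(s, Pow(n, -1))) = Add(Mul(-17936, Pow(-5241, -1)), Mul(-17953, Pow(-2978, -1))) = Add(Mul(-17936, Rational(-1, 5241)), Mul(-17953, Rational(-1, 2978))) = Add(Rational(17936, 5241), Rational(17953, 2978)) = Rational(147505081, 15607698)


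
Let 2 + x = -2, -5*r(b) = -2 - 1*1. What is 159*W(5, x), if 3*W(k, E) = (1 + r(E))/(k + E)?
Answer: 424/5 ≈ 84.800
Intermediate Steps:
r(b) = 3/5 (r(b) = -(-2 - 1*1)/5 = -(-2 - 1)/5 = -1/5*(-3) = 3/5)
x = -4 (x = -2 - 2 = -4)
W(k, E) = 8/(15*(E + k)) (W(k, E) = ((1 + 3/5)/(k + E))/3 = (8/(5*(E + k)))/3 = 8/(15*(E + k)))
159*W(5, x) = 159*(8/(15*(-4 + 5))) = 159*((8/15)/1) = 159*((8/15)*1) = 159*(8/15) = 424/5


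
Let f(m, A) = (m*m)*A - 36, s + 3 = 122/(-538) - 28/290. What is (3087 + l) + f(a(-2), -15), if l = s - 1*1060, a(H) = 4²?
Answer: -72249871/39005 ≈ -1852.3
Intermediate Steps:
a(H) = 16
s = -129626/39005 (s = -3 + (122/(-538) - 28/290) = -3 + (122*(-1/538) - 28*1/290) = -3 + (-61/269 - 14/145) = -3 - 12611/39005 = -129626/39005 ≈ -3.3233)
f(m, A) = -36 + A*m² (f(m, A) = m²*A - 36 = A*m² - 36 = -36 + A*m²)
l = -41474926/39005 (l = -129626/39005 - 1*1060 = -129626/39005 - 1060 = -41474926/39005 ≈ -1063.3)
(3087 + l) + f(a(-2), -15) = (3087 - 41474926/39005) + (-36 - 15*16²) = 78933509/39005 + (-36 - 15*256) = 78933509/39005 + (-36 - 3840) = 78933509/39005 - 3876 = -72249871/39005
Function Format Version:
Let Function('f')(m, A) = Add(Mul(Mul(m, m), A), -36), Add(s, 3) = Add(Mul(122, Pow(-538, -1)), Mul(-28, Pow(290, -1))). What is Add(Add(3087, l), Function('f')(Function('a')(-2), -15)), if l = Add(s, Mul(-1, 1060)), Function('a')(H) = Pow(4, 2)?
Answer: Rational(-72249871, 39005) ≈ -1852.3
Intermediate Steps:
Function('a')(H) = 16
s = Rational(-129626, 39005) (s = Add(-3, Add(Mul(122, Pow(-538, -1)), Mul(-28, Pow(290, -1)))) = Add(-3, Add(Mul(122, Rational(-1, 538)), Mul(-28, Rational(1, 290)))) = Add(-3, Add(Rational(-61, 269), Rational(-14, 145))) = Add(-3, Rational(-12611, 39005)) = Rational(-129626, 39005) ≈ -3.3233)
Function('f')(m, A) = Add(-36, Mul(A, Pow(m, 2))) (Function('f')(m, A) = Add(Mul(Pow(m, 2), A), -36) = Add(Mul(A, Pow(m, 2)), -36) = Add(-36, Mul(A, Pow(m, 2))))
l = Rational(-41474926, 39005) (l = Add(Rational(-129626, 39005), Mul(-1, 1060)) = Add(Rational(-129626, 39005), -1060) = Rational(-41474926, 39005) ≈ -1063.3)
Add(Add(3087, l), Function('f')(Function('a')(-2), -15)) = Add(Add(3087, Rational(-41474926, 39005)), Add(-36, Mul(-15, Pow(16, 2)))) = Add(Rational(78933509, 39005), Add(-36, Mul(-15, 256))) = Add(Rational(78933509, 39005), Add(-36, -3840)) = Add(Rational(78933509, 39005), -3876) = Rational(-72249871, 39005)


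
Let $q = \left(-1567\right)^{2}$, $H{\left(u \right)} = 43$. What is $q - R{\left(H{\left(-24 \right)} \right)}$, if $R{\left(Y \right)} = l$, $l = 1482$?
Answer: $2454007$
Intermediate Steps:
$R{\left(Y \right)} = 1482$
$q = 2455489$
$q - R{\left(H{\left(-24 \right)} \right)} = 2455489 - 1482 = 2454007$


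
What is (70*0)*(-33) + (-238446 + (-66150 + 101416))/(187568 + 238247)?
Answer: -40636/85163 ≈ -0.47716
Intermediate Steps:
(70*0)*(-33) + (-238446 + (-66150 + 101416))/(187568 + 238247) = 0*(-33) + (-238446 + 35266)/425815 = 0 - 203180*1/425815 = 0 - 40636/85163 = -40636/85163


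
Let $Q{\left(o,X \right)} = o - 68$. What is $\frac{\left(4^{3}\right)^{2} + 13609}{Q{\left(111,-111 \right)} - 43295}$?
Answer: $- \frac{17705}{43252} \approx -0.40935$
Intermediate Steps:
$Q{\left(o,X \right)} = -68 + o$
$\frac{\left(4^{3}\right)^{2} + 13609}{Q{\left(111,-111 \right)} - 43295} = \frac{\left(4^{3}\right)^{2} + 13609}{\left(-68 + 111\right) - 43295} = \frac{64^{2} + 13609}{43 - 43295} = \frac{4096 + 13609}{-43252} = 17705 \left(- \frac{1}{43252}\right) = - \frac{17705}{43252}$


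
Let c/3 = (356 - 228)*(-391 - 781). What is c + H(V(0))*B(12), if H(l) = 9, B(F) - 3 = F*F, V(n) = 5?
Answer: -448725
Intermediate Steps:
B(F) = 3 + F² (B(F) = 3 + F*F = 3 + F²)
c = -450048 (c = 3*((356 - 228)*(-391 - 781)) = 3*(128*(-1172)) = 3*(-150016) = -450048)
c + H(V(0))*B(12) = -450048 + 9*(3 + 12²) = -450048 + 9*(3 + 144) = -450048 + 9*147 = -450048 + 1323 = -448725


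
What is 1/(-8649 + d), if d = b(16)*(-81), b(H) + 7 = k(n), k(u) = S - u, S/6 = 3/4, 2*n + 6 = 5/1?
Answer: -1/8487 ≈ -0.00011783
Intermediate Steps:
n = -½ (n = -3 + (5/1)/2 = -3 + (5*1)/2 = -3 + (½)*5 = -3 + 5/2 = -½ ≈ -0.50000)
S = 9/2 (S = 6*(3/4) = 6*(3*(¼)) = 6*(¾) = 9/2 ≈ 4.5000)
k(u) = 9/2 - u
b(H) = -2 (b(H) = -7 + (9/2 - 1*(-½)) = -7 + (9/2 + ½) = -7 + 5 = -2)
d = 162 (d = -2*(-81) = 162)
1/(-8649 + d) = 1/(-8649 + 162) = 1/(-8487) = -1/8487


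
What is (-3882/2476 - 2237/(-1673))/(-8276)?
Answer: 477887/17141036024 ≈ 2.7880e-5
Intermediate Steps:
(-3882/2476 - 2237/(-1673))/(-8276) = (-3882*1/2476 - 2237*(-1/1673))*(-1/8276) = (-1941/1238 + 2237/1673)*(-1/8276) = -477887/2071174*(-1/8276) = 477887/17141036024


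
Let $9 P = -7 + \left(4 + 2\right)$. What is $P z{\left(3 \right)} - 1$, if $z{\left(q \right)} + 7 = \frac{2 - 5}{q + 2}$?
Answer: $- \frac{7}{45} \approx -0.15556$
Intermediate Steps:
$z{\left(q \right)} = -7 - \frac{3}{2 + q}$ ($z{\left(q \right)} = -7 + \frac{2 - 5}{q + 2} = -7 - \frac{3}{2 + q}$)
$P = - \frac{1}{9}$ ($P = \frac{-7 + \left(4 + 2\right)}{9} = \frac{-7 + 6}{9} = \frac{1}{9} \left(-1\right) = - \frac{1}{9} \approx -0.11111$)
$P z{\left(3 \right)} - 1 = - \frac{\frac{1}{2 + 3} \left(-17 - 21\right)}{9} - 1 = - \frac{\frac{1}{5} \left(-17 - 21\right)}{9} - 1 = - \frac{\frac{1}{5} \left(-38\right)}{9} - 1 = \left(- \frac{1}{9}\right) \left(- \frac{38}{5}\right) - 1 = \frac{38}{45} - 1 = - \frac{7}{45}$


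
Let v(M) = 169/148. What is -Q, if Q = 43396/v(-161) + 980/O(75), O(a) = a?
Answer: -96372244/2535 ≈ -38017.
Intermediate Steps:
v(M) = 169/148 (v(M) = 169*(1/148) = 169/148)
Q = 96372244/2535 (Q = 43396/(169/148) + 980/75 = 43396*(148/169) + 980*(1/75) = 6422608/169 + 196/15 = 96372244/2535 ≈ 38017.)
-Q = -1*96372244/2535 = -96372244/2535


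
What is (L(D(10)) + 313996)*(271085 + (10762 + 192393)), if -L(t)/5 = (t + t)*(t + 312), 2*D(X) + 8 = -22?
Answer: 170036855040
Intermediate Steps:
D(X) = -15 (D(X) = -4 + (½)*(-22) = -4 - 11 = -15)
L(t) = -10*t*(312 + t) (L(t) = -5*(t + t)*(t + 312) = -5*2*t*(312 + t) = -10*t*(312 + t))
(L(D(10)) + 313996)*(271085 + (10762 + 192393)) = (-10*(-15)*(312 - 15) + 313996)*(271085 + (10762 + 192393)) = (-10*(-15)*297 + 313996)*(271085 + 203155) = (44550 + 313996)*474240 = 358546*474240 = 170036855040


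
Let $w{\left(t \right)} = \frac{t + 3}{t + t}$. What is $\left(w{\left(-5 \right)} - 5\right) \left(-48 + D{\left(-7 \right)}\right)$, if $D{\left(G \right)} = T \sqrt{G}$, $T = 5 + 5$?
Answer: $\frac{1152}{5} - 48 i \sqrt{7} \approx 230.4 - 127.0 i$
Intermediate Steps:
$T = 10$
$w{\left(t \right)} = \frac{3 + t}{2 t}$
$D{\left(G \right)} = 10 \sqrt{G}$
$\left(w{\left(-5 \right)} - 5\right) \left(-48 + D{\left(-7 \right)}\right) = \left(\frac{3 - 5}{2 \left(-5\right)} - 5\right) \left(-48 + 10 \sqrt{-7}\right) = \left(\frac{1}{2} \left(- \frac{1}{5}\right) \left(-2\right) - 5\right) \left(-48 + 10 i \sqrt{7}\right) = \left(\frac{1}{5} - 5\right) \left(-48 + 10 i \sqrt{7}\right) = - \frac{24 \left(-48 + 10 i \sqrt{7}\right)}{5} = \frac{1152}{5} - 48 i \sqrt{7}$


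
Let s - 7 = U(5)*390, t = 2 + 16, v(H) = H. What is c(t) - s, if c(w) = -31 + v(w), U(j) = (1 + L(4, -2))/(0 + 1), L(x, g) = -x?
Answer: 1150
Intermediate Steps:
U(j) = -3 (U(j) = (1 - 1*4)/(0 + 1) = (1 - 4)/1 = -3*1 = -3)
t = 18
c(w) = -31 + w
s = -1163 (s = 7 - 3*390 = 7 - 1170 = -1163)
c(t) - s = (-31 + 18) - 1*(-1163) = -13 + 1163 = 1150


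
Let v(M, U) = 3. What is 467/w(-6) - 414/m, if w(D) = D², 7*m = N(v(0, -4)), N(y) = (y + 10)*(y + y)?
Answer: -11317/468 ≈ -24.182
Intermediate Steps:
N(y) = 2*y*(10 + y) (N(y) = (10 + y)*(2*y) = 2*y*(10 + y))
m = 78/7 (m = (2*3*(10 + 3))/7 = (2*3*13)/7 = (⅐)*78 = 78/7 ≈ 11.143)
467/w(-6) - 414/m = 467/((-6)²) - 414/78/7 = 467/36 - 414*7/78 = 467*(1/36) - 483/13 = 467/36 - 483/13 = -11317/468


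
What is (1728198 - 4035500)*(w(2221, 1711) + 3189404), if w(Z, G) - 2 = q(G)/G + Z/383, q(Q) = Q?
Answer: -2818473456934804/383 ≈ -7.3589e+12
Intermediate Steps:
w(Z, G) = 3 + Z/383 (w(Z, G) = 2 + (G/G + Z/383) = 2 + (1 + Z*(1/383)) = 2 + (1 + Z/383) = 3 + Z/383)
(1728198 - 4035500)*(w(2221, 1711) + 3189404) = (1728198 - 4035500)*((3 + (1/383)*2221) + 3189404) = -2307302*((3 + 2221/383) + 3189404) = -2307302*(3370/383 + 3189404) = -2307302*1221545102/383 = -2818473456934804/383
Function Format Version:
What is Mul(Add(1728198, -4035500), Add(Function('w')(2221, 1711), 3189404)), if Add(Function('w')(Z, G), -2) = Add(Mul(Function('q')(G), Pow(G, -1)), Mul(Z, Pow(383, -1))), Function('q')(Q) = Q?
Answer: Rational(-2818473456934804, 383) ≈ -7.3589e+12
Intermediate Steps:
Function('w')(Z, G) = Add(3, Mul(Rational(1, 383), Z)) (Function('w')(Z, G) = Add(2, Add(Mul(G, Pow(G, -1)), Mul(Z, Pow(383, -1)))) = Add(2, Add(1, Mul(Z, Rational(1, 383)))) = Add(2, Add(1, Mul(Rational(1, 383), Z))) = Add(3, Mul(Rational(1, 383), Z)))
Mul(Add(1728198, -4035500), Add(Function('w')(2221, 1711), 3189404)) = Mul(Add(1728198, -4035500), Add(Add(3, Mul(Rational(1, 383), 2221)), 3189404)) = Mul(-2307302, Add(Add(3, Rational(2221, 383)), 3189404)) = Mul(-2307302, Add(Rational(3370, 383), 3189404)) = Mul(-2307302, Rational(1221545102, 383)) = Rational(-2818473456934804, 383)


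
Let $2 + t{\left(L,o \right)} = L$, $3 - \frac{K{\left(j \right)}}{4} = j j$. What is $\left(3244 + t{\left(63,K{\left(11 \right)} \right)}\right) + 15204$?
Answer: $18509$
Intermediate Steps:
$K{\left(j \right)} = 12 - 4 j^{2}$ ($K{\left(j \right)} = 12 - 4 j j = 12 - 4 j^{2}$)
$t{\left(L,o \right)} = -2 + L$
$\left(3244 + t{\left(63,K{\left(11 \right)} \right)}\right) + 15204 = \left(3244 + \left(-2 + 63\right)\right) + 15204 = \left(3244 + 61\right) + 15204 = 3305 + 15204 = 18509$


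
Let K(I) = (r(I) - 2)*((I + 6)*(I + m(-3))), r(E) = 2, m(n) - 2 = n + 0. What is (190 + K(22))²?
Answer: 36100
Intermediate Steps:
m(n) = 2 + n (m(n) = 2 + (n + 0) = 2 + n)
K(I) = 0 (K(I) = (2 - 2)*((I + 6)*(I + (2 - 3))) = 0*((6 + I)*(I - 1)) = 0*((6 + I)*(-1 + I)) = 0*((-1 + I)*(6 + I)) = 0)
(190 + K(22))² = (190 + 0)² = 190² = 36100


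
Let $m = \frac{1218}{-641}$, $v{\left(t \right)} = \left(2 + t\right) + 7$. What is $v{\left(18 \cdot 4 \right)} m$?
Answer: $- \frac{98658}{641} \approx -153.91$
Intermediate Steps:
$v{\left(t \right)} = 9 + t$
$m = - \frac{1218}{641}$ ($m = 1218 \left(- \frac{1}{641}\right) = - \frac{1218}{641} \approx -1.9002$)
$v{\left(18 \cdot 4 \right)} m = \left(9 + 18 \cdot 4\right) \left(- \frac{1218}{641}\right) = \left(9 + 72\right) \left(- \frac{1218}{641}\right) = 81 \left(- \frac{1218}{641}\right) = - \frac{98658}{641}$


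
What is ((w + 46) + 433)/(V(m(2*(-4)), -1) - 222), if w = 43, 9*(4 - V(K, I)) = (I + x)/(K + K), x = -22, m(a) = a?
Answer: -75168/31415 ≈ -2.3927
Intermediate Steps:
V(K, I) = 4 - (-22 + I)/(18*K) (V(K, I) = 4 - (I - 22)/(9*(K + K)) = 4 - (-22 + I)/(9*(2*K)) = 4 - (-22 + I)*1/(2*K)/9 = 4 - (-22 + I)/(18*K))
((w + 46) + 433)/(V(m(2*(-4)), -1) - 222) = ((43 + 46) + 433)/((22 - 1*(-1) + 72*(2*(-4)))/(18*((2*(-4)))) - 222) = (89 + 433)/((1/18)*(22 + 1 + 72*(-8))/(-8) - 222) = 522/((1/18)*(-1/8)*(22 + 1 - 576) - 222) = 522/((1/18)*(-1/8)*(-553) - 222) = 522/(553/144 - 222) = 522/(-31415/144) = 522*(-144/31415) = -75168/31415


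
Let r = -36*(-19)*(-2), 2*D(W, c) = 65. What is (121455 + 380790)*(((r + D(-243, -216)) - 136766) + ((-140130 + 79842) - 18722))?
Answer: -218086330635/2 ≈ -1.0904e+11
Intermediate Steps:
D(W, c) = 65/2 (D(W, c) = (½)*65 = 65/2)
r = -1368 (r = 684*(-2) = -1368)
(121455 + 380790)*(((r + D(-243, -216)) - 136766) + ((-140130 + 79842) - 18722)) = (121455 + 380790)*(((-1368 + 65/2) - 136766) + ((-140130 + 79842) - 18722)) = 502245*((-2671/2 - 136766) + (-60288 - 18722)) = 502245*(-276203/2 - 79010) = 502245*(-434223/2) = -218086330635/2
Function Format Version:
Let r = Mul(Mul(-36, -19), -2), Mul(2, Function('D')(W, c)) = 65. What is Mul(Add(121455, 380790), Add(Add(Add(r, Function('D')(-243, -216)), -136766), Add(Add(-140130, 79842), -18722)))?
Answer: Rational(-218086330635, 2) ≈ -1.0904e+11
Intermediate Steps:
Function('D')(W, c) = Rational(65, 2) (Function('D')(W, c) = Mul(Rational(1, 2), 65) = Rational(65, 2))
r = -1368 (r = Mul(684, -2) = -1368)
Mul(Add(121455, 380790), Add(Add(Add(r, Function('D')(-243, -216)), -136766), Add(Add(-140130, 79842), -18722))) = Mul(Add(121455, 380790), Add(Add(Add(-1368, Rational(65, 2)), -136766), Add(Add(-140130, 79842), -18722))) = Mul(502245, Add(Add(Rational(-2671, 2), -136766), Add(-60288, -18722))) = Mul(502245, Add(Rational(-276203, 2), -79010)) = Mul(502245, Rational(-434223, 2)) = Rational(-218086330635, 2)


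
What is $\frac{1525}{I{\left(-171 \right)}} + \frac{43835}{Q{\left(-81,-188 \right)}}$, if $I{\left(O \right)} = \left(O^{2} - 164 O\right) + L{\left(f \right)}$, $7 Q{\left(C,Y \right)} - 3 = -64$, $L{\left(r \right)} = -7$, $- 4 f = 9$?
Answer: $- \frac{17575374885}{3493958} \approx -5030.2$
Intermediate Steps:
$f = - \frac{9}{4}$ ($f = \left(- \frac{1}{4}\right) 9 = - \frac{9}{4} \approx -2.25$)
$Q{\left(C,Y \right)} = - \frac{61}{7}$ ($Q{\left(C,Y \right)} = \frac{3}{7} + \frac{1}{7} \left(-64\right) = \frac{3}{7} - \frac{64}{7} = - \frac{61}{7}$)
$I{\left(O \right)} = -7 + O^{2} - 164 O$ ($I{\left(O \right)} = \left(O^{2} - 164 O\right) - 7 = -7 + O^{2} - 164 O$)
$\frac{1525}{I{\left(-171 \right)}} + \frac{43835}{Q{\left(-81,-188 \right)}} = \frac{1525}{-7 + \left(-171\right)^{2} - -28044} + \frac{43835}{- \frac{61}{7}} = \frac{1525}{-7 + 29241 + 28044} + 43835 \left(- \frac{7}{61}\right) = \frac{1525}{57278} - \frac{306845}{61} = - \frac{17575374885}{3493958}$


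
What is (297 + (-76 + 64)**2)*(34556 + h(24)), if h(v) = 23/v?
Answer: 121916949/8 ≈ 1.5240e+7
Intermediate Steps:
(297 + (-76 + 64)**2)*(34556 + h(24)) = (297 + (-76 + 64)**2)*(34556 + 23/24) = (297 + (-12)**2)*(34556 + 23*(1/24)) = (297 + 144)*(34556 + 23/24) = 441*(829367/24) = 121916949/8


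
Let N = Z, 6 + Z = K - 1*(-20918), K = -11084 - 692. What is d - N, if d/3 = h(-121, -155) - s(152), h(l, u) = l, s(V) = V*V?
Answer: -78811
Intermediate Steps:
s(V) = V²
K = -11776
Z = 9136 (Z = -6 + (-11776 - 1*(-20918)) = -6 + (-11776 + 20918) = -6 + 9142 = 9136)
N = 9136
d = -69675 (d = 3*(-121 - 1*152²) = 3*(-121 - 1*23104) = 3*(-121 - 23104) = 3*(-23225) = -69675)
d - N = -69675 - 1*9136 = -69675 - 9136 = -78811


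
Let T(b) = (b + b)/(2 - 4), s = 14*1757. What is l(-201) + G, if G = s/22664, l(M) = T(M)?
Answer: 2290031/11332 ≈ 202.09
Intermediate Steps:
s = 24598
T(b) = -b (T(b) = (2*b)/(-2) = (2*b)*(-½) = -b)
l(M) = -M
G = 12299/11332 (G = 24598/22664 = 24598*(1/22664) = 12299/11332 ≈ 1.0853)
l(-201) + G = -1*(-201) + 12299/11332 = 201 + 12299/11332 = 2290031/11332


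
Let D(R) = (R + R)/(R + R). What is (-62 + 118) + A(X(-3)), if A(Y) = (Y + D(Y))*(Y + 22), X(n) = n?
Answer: 18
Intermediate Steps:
D(R) = 1 (D(R) = (2*R)/((2*R)) = (2*R)*(1/(2*R)) = 1)
A(Y) = (1 + Y)*(22 + Y) (A(Y) = (Y + 1)*(Y + 22) = (1 + Y)*(22 + Y))
(-62 + 118) + A(X(-3)) = (-62 + 118) + (22 + (-3)² + 23*(-3)) = 56 + (22 + 9 - 69) = 56 - 38 = 18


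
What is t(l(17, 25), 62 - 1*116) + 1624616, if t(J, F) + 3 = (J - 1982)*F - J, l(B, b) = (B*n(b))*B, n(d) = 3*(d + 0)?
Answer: 539516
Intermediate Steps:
n(d) = 3*d
l(B, b) = 3*b*B² (l(B, b) = (B*(3*b))*B = (3*B*b)*B = 3*b*B²)
t(J, F) = -3 - J + F*(-1982 + J) (t(J, F) = -3 + ((J - 1982)*F - J) = -3 + ((-1982 + J)*F - J) = -3 + (F*(-1982 + J) - J) = -3 + (-J + F*(-1982 + J)) = -3 - J + F*(-1982 + J))
t(l(17, 25), 62 - 1*116) + 1624616 = (-3 - 3*25*17² - 1982*(62 - 1*116) + (62 - 1*116)*(3*25*17²)) + 1624616 = (-3 - 3*25*289 - 1982*(62 - 116) + (62 - 116)*(3*25*289)) + 1624616 = (-3 - 1*21675 - 1982*(-54) - 54*21675) + 1624616 = (-3 - 21675 + 107028 - 1170450) + 1624616 = -1085100 + 1624616 = 539516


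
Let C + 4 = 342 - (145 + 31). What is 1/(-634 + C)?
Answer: -1/472 ≈ -0.0021186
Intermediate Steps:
C = 162 (C = -4 + (342 - (145 + 31)) = -4 + (342 - 1*176) = -4 + (342 - 176) = -4 + 166 = 162)
1/(-634 + C) = 1/(-634 + 162) = 1/(-472) = -1/472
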